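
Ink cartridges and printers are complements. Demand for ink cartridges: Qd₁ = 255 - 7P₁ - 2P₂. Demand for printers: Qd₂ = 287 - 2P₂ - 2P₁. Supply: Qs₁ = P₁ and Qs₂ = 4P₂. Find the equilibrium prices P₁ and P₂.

P₁ = 239/11, P₂ = 893/22

Market 1: 255 - 7P₁ - 2P₂ = P₁ → 8P₁ + 2P₂ = 255.
Market 2: 6P₂ + 2P₁ = 287.
Eliminating P₂: 6×(1) − 2×(2) gives 44P₁ = 956, so P₁ = 239/11.
Back-substitute into (2): P₂ = (287 − 2×239/11) / 6 = 893/22.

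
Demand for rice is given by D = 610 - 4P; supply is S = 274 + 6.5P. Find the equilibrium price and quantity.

Set D = S: 610 - 4P = 274 + 6.5P.
336 = 10.5P, so P* = 32.
Q* = 610 − 4(32) = 482.

P* = 32, Q* = 482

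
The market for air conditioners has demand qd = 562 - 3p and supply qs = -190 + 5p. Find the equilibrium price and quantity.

p* = 94, q* = 280

Set qd = qs: 562 - 3p = -190 + 5p.
752 = 8p, so p* = 94.
q* = 562 − 3(94) = 280.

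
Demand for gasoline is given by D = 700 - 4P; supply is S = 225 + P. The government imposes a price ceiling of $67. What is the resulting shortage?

Shortage = 140

Equilibrium price would be P* = 95, so the ceiling at 67 binds.
At P = 67: D = 700 − 4(67) = 432, S = 225 + 1(67) = 292.
Shortage = 432 − 292 = 140.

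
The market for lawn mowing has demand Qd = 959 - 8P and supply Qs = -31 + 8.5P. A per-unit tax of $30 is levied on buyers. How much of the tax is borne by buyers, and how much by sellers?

Pre-tax equilibrium: P* = 60, Q* = 479.
Tax on buyers shifts demand to Qd = 959 − 8(P + 30) = 719 - 8P.
719 - 8P = -31 + 8.5P gives seller price Ps = 500/11; buyers pay Pb = 500/11 + 30 = 830/11.
New quantity: Q = 959 − 8(830/11) = 3909/11.
Buyer burden = 830/11 − 60 = 170/11; seller burden = 60 − 500/11 = 160/11.

Buyers bear 170/11, sellers bear 160/11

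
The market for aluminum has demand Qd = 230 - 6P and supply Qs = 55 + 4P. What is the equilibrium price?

Set Qd = Qs: 230 - 6P = 55 + 4P.
175 = 10P, so P* = 17.5.
Q* = 230 − 6(17.5) = 125.

P* = 17.5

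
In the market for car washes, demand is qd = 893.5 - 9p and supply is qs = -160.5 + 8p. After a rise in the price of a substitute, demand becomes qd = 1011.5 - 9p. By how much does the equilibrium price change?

Δp = 118/17

Original equilibrium: p* = 62, q* = 335.5.
New equilibrium: 1011.5 - 9p = -160.5 + 8p, so 1172 = 17p and p' = 1172/17; q' = 1011.5 − 9(1172/17) = 13295/34.
Change in price: 1172/17 − 62 = 118/17.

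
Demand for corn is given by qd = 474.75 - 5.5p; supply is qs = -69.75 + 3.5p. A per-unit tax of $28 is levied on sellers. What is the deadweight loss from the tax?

Pre-tax equilibrium: p* = 60.5, q* = 142.
Tax on sellers shifts supply to qs = -69.75 + 3.5(p − 28) = -167.75 + 3.5p.
474.75 - 5.5p = -167.75 + 3.5p gives buyer price pb = 1285/18; sellers receive ps = 1285/18 − 28 = 781/18.
New quantity: q = 474.75 − 5.5(1285/18) = 739/9.
DWL = ½ × 28 × (142 − 739/9) = 7546/9.

Deadweight loss = 7546/9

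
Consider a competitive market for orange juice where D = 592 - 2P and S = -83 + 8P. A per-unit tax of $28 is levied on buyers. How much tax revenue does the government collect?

Tax revenue = 11541.6

Pre-tax equilibrium: P* = 67.5, Q* = 457.
Tax on buyers shifts demand to D = 592 − 2(P + 28) = 536 - 2P.
536 - 2P = -83 + 8P gives seller price Ps = 61.9; buyers pay Pb = 61.9 + 28 = 89.9.
New quantity: Q = 592 − 2(89.9) = 412.2.
Revenue = 28 × 412.2 = 11541.6.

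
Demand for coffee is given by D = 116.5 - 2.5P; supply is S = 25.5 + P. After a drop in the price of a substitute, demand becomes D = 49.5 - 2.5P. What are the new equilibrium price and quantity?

P' = 48/7, Q' = 453/14

Original equilibrium: P* = 26, Q* = 51.5.
New equilibrium: 49.5 - 2.5P = 25.5 + P, so 24 = 3.5P and P' = 48/7; Q' = 49.5 − 2.5(48/7) = 453/14.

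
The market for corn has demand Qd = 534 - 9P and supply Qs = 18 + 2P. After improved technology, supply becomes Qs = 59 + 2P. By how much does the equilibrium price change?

ΔP = -41/11

Original equilibrium: P* = 516/11, Q* = 1230/11.
New equilibrium: 534 - 9P = 59 + 2P, so 475 = 11P and P' = 475/11; Q' = 534 − 9(475/11) = 1599/11.
Change in price: 475/11 − 516/11 = -41/11.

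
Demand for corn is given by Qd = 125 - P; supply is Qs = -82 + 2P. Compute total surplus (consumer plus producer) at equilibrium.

Total surplus = 2352

Equilibrium: 125 - P = -82 + 2P gives P* = 69, Q* = 56.
Demand choke price: P = 125; supply starts at P = 41.
CS = ½(125 − 69)(56) = 1568; PS = ½(69 − 41)(56) = 784.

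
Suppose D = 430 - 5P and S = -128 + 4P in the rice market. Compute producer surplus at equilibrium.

Equilibrium: 430 - 5P = -128 + 4P gives P* = 62, Q* = 120.
Supply starts at P = 32 (where S = 0).
PS = ½(62 − 32)(120) = 1800.

Producer surplus = 1800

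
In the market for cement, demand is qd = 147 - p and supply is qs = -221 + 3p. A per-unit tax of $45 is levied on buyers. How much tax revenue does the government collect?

Pre-tax equilibrium: p* = 92, q* = 55.
Tax on buyers shifts demand to qd = 147 − 1(p + 45) = 102 - p.
102 - p = -221 + 3p gives seller price ps = 80.75; buyers pay pb = 80.75 + 45 = 125.75.
New quantity: q = 147 − 1(125.75) = 21.25.
Revenue = 45 × 21.25 = 956.25.

Tax revenue = 956.25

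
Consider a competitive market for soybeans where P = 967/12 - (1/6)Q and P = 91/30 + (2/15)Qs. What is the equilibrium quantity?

Set the two price expressions equal: 967/12 - (1/6)Q = 91/30 + (2/15)Q.
77.55 = 0.3Q, so Q* = 258.5.
P* = 967/12 − (1/6)(258.5) = 37.5.

Q* = 258.5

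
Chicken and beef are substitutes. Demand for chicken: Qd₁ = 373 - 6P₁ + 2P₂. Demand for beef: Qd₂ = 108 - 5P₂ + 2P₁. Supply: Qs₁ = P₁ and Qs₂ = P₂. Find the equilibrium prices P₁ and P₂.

P₁ = 1227/19, P₂ = 751/19

Market 1: 373 - 6P₁ + 2P₂ = P₁ → 7P₁ - 2P₂ = 373.
Market 2: 6P₂ - 2P₁ = 108.
Eliminating P₂: 6×(1) + 2×(2) gives 38P₁ = 2454, so P₁ = 1227/19.
Back-substitute into (2): P₂ = (108 + 2×1227/19) / 6 = 751/19.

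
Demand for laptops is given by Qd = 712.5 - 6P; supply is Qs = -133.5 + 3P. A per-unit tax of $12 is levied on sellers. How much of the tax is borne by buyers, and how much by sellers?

Buyers bear $4, sellers bear $8

Pre-tax equilibrium: P* = 94, Q* = 148.5.
Tax on sellers shifts supply to Qs = -133.5 + 3(P − 12) = -169.5 + 3P.
712.5 - 6P = -169.5 + 3P gives buyer price Pb = 98; sellers receive Ps = 98 − 12 = 86.
New quantity: Q = 712.5 − 6(98) = 124.5.
Buyer burden = 98 − 94 = 4; seller burden = 94 − 86 = 8.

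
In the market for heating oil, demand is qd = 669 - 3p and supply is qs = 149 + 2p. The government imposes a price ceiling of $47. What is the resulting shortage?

Shortage = 285

Equilibrium price would be p* = 104, so the ceiling at 47 binds.
At p = 47: qd = 669 − 3(47) = 528, qs = 149 + 2(47) = 243.
Shortage = 528 − 243 = 285.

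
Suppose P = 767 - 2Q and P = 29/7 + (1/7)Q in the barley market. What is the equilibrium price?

P* = 55

Set the two price expressions equal: 767 - 2Q = 29/7 + (1/7)Q.
5340/7 = (15/7)Q, so Q* = 356.
P* = 767 − (2)(356) = 55.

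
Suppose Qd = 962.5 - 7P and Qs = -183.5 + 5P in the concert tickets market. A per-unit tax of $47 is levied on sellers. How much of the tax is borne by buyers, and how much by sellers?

Pre-tax equilibrium: P* = 95.5, Q* = 294.
Tax on sellers shifts supply to Qs = -183.5 + 5(P − 47) = -418.5 + 5P.
962.5 - 7P = -418.5 + 5P gives buyer price Pb = 1381/12; sellers receive Ps = 1381/12 − 47 = 817/12.
New quantity: Q = 962.5 − 7(1381/12) = 1883/12.
Buyer burden = 1381/12 − 95.5 = 235/12; seller burden = 95.5 − 817/12 = 329/12.

Buyers bear 235/12, sellers bear 329/12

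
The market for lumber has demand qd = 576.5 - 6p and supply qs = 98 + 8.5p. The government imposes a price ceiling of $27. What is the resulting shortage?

Equilibrium price would be p* = 33, so the ceiling at 27 binds.
At p = 27: qd = 576.5 − 6(27) = 414.5, qs = 98 + 8.5(27) = 327.5.
Shortage = 414.5 − 327.5 = 87.

Shortage = 87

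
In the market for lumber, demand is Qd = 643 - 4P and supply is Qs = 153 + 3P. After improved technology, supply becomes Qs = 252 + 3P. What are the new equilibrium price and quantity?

Original equilibrium: P* = 70, Q* = 363.
New equilibrium: 643 - 4P = 252 + 3P, so 391 = 7P and P' = 391/7; Q' = 643 − 4(391/7) = 2937/7.

P' = 391/7, Q' = 2937/7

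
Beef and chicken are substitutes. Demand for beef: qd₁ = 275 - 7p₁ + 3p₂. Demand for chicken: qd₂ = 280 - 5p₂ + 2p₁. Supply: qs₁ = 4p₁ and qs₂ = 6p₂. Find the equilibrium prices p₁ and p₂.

p₁ = 773/23, p₂ = 726/23

Market 1: 275 - 7p₁ + 3p₂ = 4p₁ → 11p₁ - 3p₂ = 275.
Market 2: 11p₂ - 2p₁ = 280.
Eliminating p₂: 11×(1) + 3×(2) gives 115p₁ = 3865, so p₁ = 773/23.
Back-substitute into (2): p₂ = (280 + 2×773/23) / 11 = 726/23.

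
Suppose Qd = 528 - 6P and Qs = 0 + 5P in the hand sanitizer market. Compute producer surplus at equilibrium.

Producer surplus = 5760

Equilibrium: 528 - 6P = 0 + 5P gives P* = 48, Q* = 240.
Supply starts at P = 0 (where Qs = 0).
PS = ½(48 − 0)(240) = 5760.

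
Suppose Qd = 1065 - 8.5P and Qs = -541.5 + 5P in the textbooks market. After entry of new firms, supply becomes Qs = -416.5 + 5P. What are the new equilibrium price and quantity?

Original equilibrium: P* = 119, Q* = 53.5.
New equilibrium: 1065 - 8.5P = -416.5 + 5P, so 1481.5 = 13.5P and P' = 2963/27; Q' = 1065 − 8.5(2963/27) = 7139/54.

P' = 2963/27, Q' = 7139/54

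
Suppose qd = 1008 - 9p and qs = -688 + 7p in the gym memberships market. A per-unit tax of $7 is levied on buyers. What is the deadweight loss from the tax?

Deadweight loss = 96.46875

Pre-tax equilibrium: p* = 106, q* = 54.
Tax on buyers shifts demand to qd = 1008 − 9(p + 7) = 945 - 9p.
945 - 9p = -688 + 7p gives seller price ps = 102.0625; buyers pay pb = 102.0625 + 7 = 109.0625.
New quantity: q = 1008 − 9(109.0625) = 26.4375.
DWL = ½ × 7 × (54 − 26.4375) = 96.46875.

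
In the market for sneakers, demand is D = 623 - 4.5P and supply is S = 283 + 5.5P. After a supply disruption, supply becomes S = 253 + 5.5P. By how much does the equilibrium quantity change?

ΔQ = -13.5

Original equilibrium: P* = 34, Q* = 470.
New equilibrium: 623 - 4.5P = 253 + 5.5P, so 370 = 10P and P' = 37; Q' = 623 − 4.5(37) = 456.5.
Change in quantity: 456.5 − 470 = -13.5.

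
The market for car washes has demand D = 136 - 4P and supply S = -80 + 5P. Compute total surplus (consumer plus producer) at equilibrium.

Total surplus = 360

Equilibrium: 136 - 4P = -80 + 5P gives P* = 24, Q* = 40.
Demand choke price: P = 34; supply starts at P = 16.
CS = ½(34 − 24)(40) = 200; PS = ½(24 − 16)(40) = 160.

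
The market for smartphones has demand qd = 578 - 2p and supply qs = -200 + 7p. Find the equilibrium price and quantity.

p* = 778/9, q* = 3646/9

Set qd = qs: 578 - 2p = -200 + 7p.
778 = 9p, so p* = 778/9.
q* = 578 − 2(778/9) = 3646/9.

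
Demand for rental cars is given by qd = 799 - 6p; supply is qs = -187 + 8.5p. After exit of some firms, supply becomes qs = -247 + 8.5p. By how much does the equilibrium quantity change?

Δq = -720/29

Original equilibrium: p* = 68, q* = 391.
New equilibrium: 799 - 6p = -247 + 8.5p, so 1046 = 14.5p and p' = 2092/29; q' = 799 − 6(2092/29) = 10619/29.
Change in quantity: 10619/29 − 391 = -720/29.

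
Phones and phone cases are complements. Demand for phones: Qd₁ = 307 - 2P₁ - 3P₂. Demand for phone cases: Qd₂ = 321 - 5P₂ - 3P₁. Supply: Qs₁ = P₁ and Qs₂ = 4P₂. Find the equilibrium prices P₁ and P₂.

P₁ = 100, P₂ = 7/3

Market 1: 307 - 2P₁ - 3P₂ = P₁ → 3P₁ + 3P₂ = 307.
Market 2: 9P₂ + 3P₁ = 321.
Eliminating P₂: 9×(1) − 3×(2) gives 18P₁ = 1800, so P₁ = 100.
Back-substitute into (2): P₂ = (321 − 3×100) / 9 = 7/3.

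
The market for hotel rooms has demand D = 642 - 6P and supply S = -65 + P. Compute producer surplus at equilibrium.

Equilibrium: 642 - 6P = -65 + P gives P* = 101, Q* = 36.
Supply starts at P = 65 (where S = 0).
PS = ½(101 − 65)(36) = 648.

Producer surplus = 648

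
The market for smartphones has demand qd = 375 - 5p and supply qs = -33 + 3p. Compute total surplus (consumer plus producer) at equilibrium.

Equilibrium: 375 - 5p = -33 + 3p gives p* = 51, q* = 120.
Demand choke price: p = 75; supply starts at p = 11.
CS = ½(75 − 51)(120) = 1440; PS = ½(51 − 11)(120) = 2400.

Total surplus = 3840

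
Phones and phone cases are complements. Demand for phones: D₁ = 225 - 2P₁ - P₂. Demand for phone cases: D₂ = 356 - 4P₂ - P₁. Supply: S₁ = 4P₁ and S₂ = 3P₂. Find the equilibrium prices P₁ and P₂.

P₁ = 1219/41, P₂ = 1911/41

Market 1: 225 - 2P₁ - P₂ = 4P₁ → 6P₁ + P₂ = 225.
Market 2: 7P₂ + P₁ = 356.
Eliminating P₂: 7×(1) − 1×(2) gives 41P₁ = 1219, so P₁ = 1219/41.
Back-substitute into (2): P₂ = (356 − 1×1219/41) / 7 = 1911/41.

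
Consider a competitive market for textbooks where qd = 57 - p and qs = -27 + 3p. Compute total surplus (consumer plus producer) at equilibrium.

Total surplus = 864

Equilibrium: 57 - p = -27 + 3p gives p* = 21, q* = 36.
Demand choke price: p = 57; supply starts at p = 9.
CS = ½(57 − 21)(36) = 648; PS = ½(21 − 9)(36) = 216.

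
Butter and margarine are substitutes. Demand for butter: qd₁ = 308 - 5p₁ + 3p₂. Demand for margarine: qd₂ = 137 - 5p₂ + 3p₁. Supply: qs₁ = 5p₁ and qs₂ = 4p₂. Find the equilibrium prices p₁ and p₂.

p₁ = 1061/27, p₂ = 2294/81

Market 1: 308 - 5p₁ + 3p₂ = 5p₁ → 10p₁ - 3p₂ = 308.
Market 2: 9p₂ - 3p₁ = 137.
Eliminating p₂: 9×(1) + 3×(2) gives 81p₁ = 3183, so p₁ = 1061/27.
Back-substitute into (2): p₂ = (137 + 3×1061/27) / 9 = 2294/81.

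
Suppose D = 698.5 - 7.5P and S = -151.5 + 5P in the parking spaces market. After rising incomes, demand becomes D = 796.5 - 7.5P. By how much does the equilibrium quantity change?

ΔQ = 39.2

Original equilibrium: P* = 68, Q* = 188.5.
New equilibrium: 796.5 - 7.5P = -151.5 + 5P, so 948 = 12.5P and P' = 75.84; Q' = 796.5 − 7.5(75.84) = 227.7.
Change in quantity: 227.7 − 188.5 = 39.2.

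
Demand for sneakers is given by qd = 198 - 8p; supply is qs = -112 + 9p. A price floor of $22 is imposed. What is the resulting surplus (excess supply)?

Surplus = 64

Equilibrium price would be p* = 310/17, so the floor at 22 binds.
At p = 22: qd = 22, qs = 86.
Surplus = 86 − 22 = 64.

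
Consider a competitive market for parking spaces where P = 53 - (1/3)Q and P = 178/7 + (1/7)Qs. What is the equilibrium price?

Set the two price expressions equal: 53 - (1/3)Q = 178/7 + (1/7)Q.
193/7 = (10/21)Q, so Q* = 57.9.
P* = 53 − (1/3)(57.9) = 33.7.

P* = 33.7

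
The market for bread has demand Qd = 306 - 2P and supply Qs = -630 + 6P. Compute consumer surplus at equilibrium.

Equilibrium: 306 - 2P = -630 + 6P gives P* = 117, Q* = 72.
Demand choke price (Qd = 0): P = 153.
CS = ½(153 − 117)(72) = 1296.

Consumer surplus = 1296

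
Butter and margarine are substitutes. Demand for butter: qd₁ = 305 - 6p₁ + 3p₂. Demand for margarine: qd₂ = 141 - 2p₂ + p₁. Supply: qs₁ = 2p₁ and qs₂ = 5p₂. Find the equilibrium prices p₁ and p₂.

Market 1: 305 - 6p₁ + 3p₂ = 2p₁ → 8p₁ - 3p₂ = 305.
Market 2: 7p₂ - p₁ = 141.
Eliminating p₂: 7×(1) + 3×(2) gives 53p₁ = 2558, so p₁ = 2558/53.
Back-substitute into (2): p₂ = (141 + 1×2558/53) / 7 = 1433/53.

p₁ = 2558/53, p₂ = 1433/53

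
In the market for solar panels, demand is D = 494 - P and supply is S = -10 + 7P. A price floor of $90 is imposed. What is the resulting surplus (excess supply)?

Surplus = 216

Equilibrium price would be P* = 63, so the floor at 90 binds.
At P = 90: D = 404, S = 620.
Surplus = 620 − 404 = 216.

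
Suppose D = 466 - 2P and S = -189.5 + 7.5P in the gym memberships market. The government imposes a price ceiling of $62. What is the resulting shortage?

Shortage = 66.5

Equilibrium price would be P* = 69, so the ceiling at 62 binds.
At P = 62: D = 466 − 2(62) = 342, S = -189.5 + 7.5(62) = 275.5.
Shortage = 342 − 275.5 = 66.5.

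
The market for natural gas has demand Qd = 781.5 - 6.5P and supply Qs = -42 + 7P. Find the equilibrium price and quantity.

Set Qd = Qs: 781.5 - 6.5P = -42 + 7P.
823.5 = 13.5P, so P* = 61.
Q* = 781.5 − 6.5(61) = 385.

P* = 61, Q* = 385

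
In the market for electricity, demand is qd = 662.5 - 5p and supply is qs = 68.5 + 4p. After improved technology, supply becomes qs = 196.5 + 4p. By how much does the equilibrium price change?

Δp = -128/9

Original equilibrium: p* = 66, q* = 332.5.
New equilibrium: 662.5 - 5p = 196.5 + 4p, so 466 = 9p and p' = 466/9; q' = 662.5 − 5(466/9) = 7265/18.
Change in price: 466/9 − 66 = -128/9.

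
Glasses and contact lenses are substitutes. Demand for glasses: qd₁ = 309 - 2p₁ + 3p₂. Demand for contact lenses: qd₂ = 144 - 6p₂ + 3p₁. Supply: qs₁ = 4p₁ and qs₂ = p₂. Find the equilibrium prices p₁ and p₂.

p₁ = 865/11, p₂ = 597/11

Market 1: 309 - 2p₁ + 3p₂ = 4p₁ → 6p₁ - 3p₂ = 309.
Market 2: 7p₂ - 3p₁ = 144.
Eliminating p₂: 7×(1) + 3×(2) gives 33p₁ = 2595, so p₁ = 865/11.
Back-substitute into (2): p₂ = (144 + 3×865/11) / 7 = 597/11.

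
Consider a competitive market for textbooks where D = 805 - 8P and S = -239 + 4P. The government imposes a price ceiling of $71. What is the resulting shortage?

Shortage = 192

Equilibrium price would be P* = 87, so the ceiling at 71 binds.
At P = 71: D = 805 − 8(71) = 237, S = -239 + 4(71) = 45.
Shortage = 237 − 45 = 192.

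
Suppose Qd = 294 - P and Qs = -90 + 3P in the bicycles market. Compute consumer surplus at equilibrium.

Consumer surplus = 19602

Equilibrium: 294 - P = -90 + 3P gives P* = 96, Q* = 198.
Demand choke price (Qd = 0): P = 294.
CS = ½(294 − 96)(198) = 19602.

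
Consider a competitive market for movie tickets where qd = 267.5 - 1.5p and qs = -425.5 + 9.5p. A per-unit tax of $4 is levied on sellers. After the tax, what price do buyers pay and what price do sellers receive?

Pre-tax equilibrium: p* = 63, q* = 173.
Tax on sellers shifts supply to qs = -425.5 + 9.5(p − 4) = -463.5 + 9.5p.
267.5 - 1.5p = -463.5 + 9.5p gives buyer price pb = 731/11; sellers receive ps = 731/11 − 4 = 687/11.
New quantity: q = 267.5 − 1.5(731/11) = 1846/11.

Buyers pay 731/11, sellers receive 687/11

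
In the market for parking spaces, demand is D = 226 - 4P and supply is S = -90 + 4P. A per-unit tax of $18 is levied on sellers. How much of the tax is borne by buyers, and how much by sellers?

Pre-tax equilibrium: P* = 39.5, Q* = 68.
Tax on sellers shifts supply to S = -90 + 4(P − 18) = -162 + 4P.
226 - 4P = -162 + 4P gives buyer price Pb = 48.5; sellers receive Ps = 48.5 − 18 = 30.5.
New quantity: Q = 226 − 4(48.5) = 32.
Buyer burden = 48.5 − 39.5 = 9; seller burden = 39.5 − 30.5 = 9.

Buyers bear $9, sellers bear $9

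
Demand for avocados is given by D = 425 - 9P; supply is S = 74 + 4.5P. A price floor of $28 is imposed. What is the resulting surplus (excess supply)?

Equilibrium price would be P* = 26, so the floor at 28 binds.
At P = 28: D = 173, S = 200.
Surplus = 200 − 173 = 27.

Surplus = 27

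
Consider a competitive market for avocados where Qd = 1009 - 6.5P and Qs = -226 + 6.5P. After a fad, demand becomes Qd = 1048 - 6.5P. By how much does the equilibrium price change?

Original equilibrium: P* = 95, Q* = 391.5.
New equilibrium: 1048 - 6.5P = -226 + 6.5P, so 1274 = 13P and P' = 98; Q' = 1048 − 6.5(98) = 411.
Change in price: 98 − 95 = 3.

ΔP = 3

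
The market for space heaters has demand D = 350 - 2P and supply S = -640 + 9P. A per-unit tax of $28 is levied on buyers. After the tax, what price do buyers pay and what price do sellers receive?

Buyers pay 1242/11, sellers receive 934/11

Pre-tax equilibrium: P* = 90, Q* = 170.
Tax on buyers shifts demand to D = 350 − 2(P + 28) = 294 - 2P.
294 - 2P = -640 + 9P gives seller price Ps = 934/11; buyers pay Pb = 934/11 + 28 = 1242/11.
New quantity: Q = 350 − 2(1242/11) = 1366/11.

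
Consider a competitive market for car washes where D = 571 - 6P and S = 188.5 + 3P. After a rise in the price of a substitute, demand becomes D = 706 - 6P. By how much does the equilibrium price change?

ΔP = 15

Original equilibrium: P* = 42.5, Q* = 316.
New equilibrium: 706 - 6P = 188.5 + 3P, so 517.5 = 9P and P' = 57.5; Q' = 706 − 6(57.5) = 361.
Change in price: 57.5 − 42.5 = 15.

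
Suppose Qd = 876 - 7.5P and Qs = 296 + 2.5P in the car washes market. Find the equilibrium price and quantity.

P* = 58, Q* = 441

Set Qd = Qs: 876 - 7.5P = 296 + 2.5P.
580 = 10P, so P* = 58.
Q* = 876 − 7.5(58) = 441.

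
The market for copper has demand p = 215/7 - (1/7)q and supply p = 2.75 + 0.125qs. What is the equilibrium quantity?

q* = 104.4

Set the two price expressions equal: 215/7 - (1/7)q = 2.75 + 0.125q.
783/28 = (15/56)q, so q* = 104.4.
p* = 215/7 − (1/7)(104.4) = 15.8.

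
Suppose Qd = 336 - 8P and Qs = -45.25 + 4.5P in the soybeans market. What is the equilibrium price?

Set Qd = Qs: 336 - 8P = -45.25 + 4.5P.
381.25 = 12.5P, so P* = 30.5.
Q* = 336 − 8(30.5) = 92.

P* = 30.5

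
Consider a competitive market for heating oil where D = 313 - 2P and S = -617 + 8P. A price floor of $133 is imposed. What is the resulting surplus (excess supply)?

Equilibrium price would be P* = 93, so the floor at 133 binds.
At P = 133: D = 47, S = 447.
Surplus = 447 − 47 = 400.

Surplus = 400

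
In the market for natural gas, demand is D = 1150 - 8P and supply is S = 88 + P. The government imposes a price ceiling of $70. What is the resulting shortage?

Equilibrium price would be P* = 118, so the ceiling at 70 binds.
At P = 70: D = 1150 − 8(70) = 590, S = 88 + 1(70) = 158.
Shortage = 590 − 158 = 432.

Shortage = 432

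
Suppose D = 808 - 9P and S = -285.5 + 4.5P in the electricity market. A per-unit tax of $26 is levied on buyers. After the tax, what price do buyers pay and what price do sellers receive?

Pre-tax equilibrium: P* = 81, Q* = 79.
Tax on buyers shifts demand to D = 808 − 9(P + 26) = 574 - 9P.
574 - 9P = -285.5 + 4.5P gives seller price Ps = 191/3; buyers pay Pb = 191/3 + 26 = 269/3.
New quantity: Q = 808 − 9(269/3) = 1.

Buyers pay 269/3, sellers receive 191/3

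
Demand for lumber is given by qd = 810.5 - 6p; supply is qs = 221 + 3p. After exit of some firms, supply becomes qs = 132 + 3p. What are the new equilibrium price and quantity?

p' = 1357/18, q' = 2149/6

Original equilibrium: p* = 65.5, q* = 417.5.
New equilibrium: 810.5 - 6p = 132 + 3p, so 678.5 = 9p and p' = 1357/18; q' = 810.5 − 6(1357/18) = 2149/6.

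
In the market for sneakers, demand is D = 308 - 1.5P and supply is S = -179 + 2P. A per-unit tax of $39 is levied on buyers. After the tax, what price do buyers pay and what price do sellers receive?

Buyers pay 1130/7, sellers receive 857/7

Pre-tax equilibrium: P* = 974/7, Q* = 695/7.
Tax on buyers shifts demand to D = 308 − 1.5(P + 39) = 249.5 - 1.5P.
249.5 - 1.5P = -179 + 2P gives seller price Ps = 857/7; buyers pay Pb = 857/7 + 39 = 1130/7.
New quantity: Q = 308 − 1.5(1130/7) = 461/7.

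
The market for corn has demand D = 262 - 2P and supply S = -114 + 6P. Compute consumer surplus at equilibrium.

Equilibrium: 262 - 2P = -114 + 6P gives P* = 47, Q* = 168.
Demand choke price (D = 0): P = 131.
CS = ½(131 − 47)(168) = 7056.

Consumer surplus = 7056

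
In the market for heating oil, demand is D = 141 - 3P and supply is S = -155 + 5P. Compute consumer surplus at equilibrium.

Consumer surplus = 150

Equilibrium: 141 - 3P = -155 + 5P gives P* = 37, Q* = 30.
Demand choke price (D = 0): P = 47.
CS = ½(47 − 37)(30) = 150.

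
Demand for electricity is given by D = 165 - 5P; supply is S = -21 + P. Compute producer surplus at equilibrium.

Equilibrium: 165 - 5P = -21 + P gives P* = 31, Q* = 10.
Supply starts at P = 21 (where S = 0).
PS = ½(31 − 21)(10) = 50.

Producer surplus = 50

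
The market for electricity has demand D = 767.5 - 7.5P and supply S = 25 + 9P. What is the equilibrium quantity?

Q* = 430

Set D = S: 767.5 - 7.5P = 25 + 9P.
742.5 = 16.5P, so P* = 45.
Q* = 767.5 − 7.5(45) = 430.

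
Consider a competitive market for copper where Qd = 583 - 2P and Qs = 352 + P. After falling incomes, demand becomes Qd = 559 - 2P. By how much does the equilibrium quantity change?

Original equilibrium: P* = 77, Q* = 429.
New equilibrium: 559 - 2P = 352 + P, so 207 = 3P and P' = 69; Q' = 559 − 2(69) = 421.
Change in quantity: 421 − 429 = -8.

ΔQ = -8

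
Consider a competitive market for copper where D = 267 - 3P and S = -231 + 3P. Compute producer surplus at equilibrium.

Equilibrium: 267 - 3P = -231 + 3P gives P* = 83, Q* = 18.
Supply starts at P = 77 (where S = 0).
PS = ½(83 − 77)(18) = 54.

Producer surplus = 54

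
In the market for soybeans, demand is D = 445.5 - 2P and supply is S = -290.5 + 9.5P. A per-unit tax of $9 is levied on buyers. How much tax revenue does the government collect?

Tax revenue = 125289/46

Pre-tax equilibrium: P* = 64, Q* = 317.5.
Tax on buyers shifts demand to D = 445.5 − 2(P + 9) = 427.5 - 2P.
427.5 - 2P = -290.5 + 9.5P gives seller price Ps = 1436/23; buyers pay Pb = 1436/23 + 9 = 1643/23.
New quantity: Q = 445.5 − 2(1643/23) = 13921/46.
Revenue = 9 × 13921/46 = 125289/46.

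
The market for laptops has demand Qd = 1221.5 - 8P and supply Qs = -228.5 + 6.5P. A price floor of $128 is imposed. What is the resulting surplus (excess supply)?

Equilibrium price would be P* = 100, so the floor at 128 binds.
At P = 128: Qd = 197.5, Qs = 603.5.
Surplus = 603.5 − 197.5 = 406.

Surplus = 406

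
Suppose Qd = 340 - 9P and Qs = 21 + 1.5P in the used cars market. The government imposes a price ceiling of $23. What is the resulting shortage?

Shortage = 77.5

Equilibrium price would be P* = 638/21, so the ceiling at 23 binds.
At P = 23: Qd = 340 − 9(23) = 133, Qs = 21 + 1.5(23) = 55.5.
Shortage = 133 − 55.5 = 77.5.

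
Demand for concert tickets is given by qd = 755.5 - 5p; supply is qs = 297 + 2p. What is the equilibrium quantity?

q* = 428

Set qd = qs: 755.5 - 5p = 297 + 2p.
458.5 = 7p, so p* = 65.5.
q* = 755.5 − 5(65.5) = 428.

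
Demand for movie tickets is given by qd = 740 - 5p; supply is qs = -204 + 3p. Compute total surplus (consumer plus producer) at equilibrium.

Equilibrium: 740 - 5p = -204 + 3p gives p* = 118, q* = 150.
Demand choke price: p = 148; supply starts at p = 68.
CS = ½(148 − 118)(150) = 2250; PS = ½(118 − 68)(150) = 3750.

Total surplus = 6000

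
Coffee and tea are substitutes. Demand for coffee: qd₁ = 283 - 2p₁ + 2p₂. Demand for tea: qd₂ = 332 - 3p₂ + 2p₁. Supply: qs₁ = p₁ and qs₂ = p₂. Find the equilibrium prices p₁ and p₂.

Market 1: 283 - 2p₁ + 2p₂ = p₁ → 3p₁ - 2p₂ = 283.
Market 2: 4p₂ - 2p₁ = 332.
Eliminating p₂: 4×(1) + 2×(2) gives 8p₁ = 1796, so p₁ = 224.5.
Back-substitute into (2): p₂ = (332 + 2×224.5) / 4 = 195.25.

p₁ = 224.5, p₂ = 195.25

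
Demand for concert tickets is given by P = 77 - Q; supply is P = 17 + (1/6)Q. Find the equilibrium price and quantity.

Set the two price expressions equal: 77 - Q = 17 + (1/6)Q.
60 = (7/6)Q, so Q* = 360/7.
P* = 77 − (1)(360/7) = 179/7.

P* = 179/7, Q* = 360/7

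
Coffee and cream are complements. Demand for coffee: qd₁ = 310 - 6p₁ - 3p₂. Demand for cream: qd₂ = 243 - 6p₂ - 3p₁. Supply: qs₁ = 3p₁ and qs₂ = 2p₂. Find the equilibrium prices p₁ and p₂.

Market 1: 310 - 6p₁ - 3p₂ = 3p₁ → 9p₁ + 3p₂ = 310.
Market 2: 8p₂ + 3p₁ = 243.
Eliminating p₂: 8×(1) − 3×(2) gives 63p₁ = 1751, so p₁ = 1751/63.
Back-substitute into (2): p₂ = (243 − 3×1751/63) / 8 = 419/21.

p₁ = 1751/63, p₂ = 419/21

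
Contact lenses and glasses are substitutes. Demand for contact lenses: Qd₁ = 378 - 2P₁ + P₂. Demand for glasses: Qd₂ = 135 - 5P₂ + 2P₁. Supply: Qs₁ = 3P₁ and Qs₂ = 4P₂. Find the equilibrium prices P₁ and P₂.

Market 1: 378 - 2P₁ + P₂ = 3P₁ → 5P₁ - P₂ = 378.
Market 2: 9P₂ - 2P₁ = 135.
Eliminating P₂: 9×(1) + 1×(2) gives 43P₁ = 3537, so P₁ = 3537/43.
Back-substitute into (2): P₂ = (135 + 2×3537/43) / 9 = 1431/43.

P₁ = 3537/43, P₂ = 1431/43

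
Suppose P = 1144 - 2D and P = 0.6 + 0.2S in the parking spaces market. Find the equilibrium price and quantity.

Set the two price expressions equal: 1144 - 2Q = 0.6 + 0.2Q.
1143.4 = 2.2Q, so Q* = 5717/11.
P* = 1144 − (2)(5717/11) = 1150/11.

P* = 1150/11, Q* = 5717/11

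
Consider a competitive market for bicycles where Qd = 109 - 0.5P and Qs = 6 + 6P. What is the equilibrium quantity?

Q* = 1314/13

Set Qd = Qs: 109 - 0.5P = 6 + 6P.
103 = 6.5P, so P* = 206/13.
Q* = 109 − 0.5(206/13) = 1314/13.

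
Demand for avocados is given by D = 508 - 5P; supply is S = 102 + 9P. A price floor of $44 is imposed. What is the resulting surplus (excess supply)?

Equilibrium price would be P* = 29, so the floor at 44 binds.
At P = 44: D = 288, S = 498.
Surplus = 498 − 288 = 210.

Surplus = 210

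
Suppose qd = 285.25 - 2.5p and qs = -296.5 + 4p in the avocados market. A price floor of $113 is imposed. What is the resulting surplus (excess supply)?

Equilibrium price would be p* = 89.5, so the floor at 113 binds.
At p = 113: qd = 2.75, qs = 155.5.
Surplus = 155.5 − 2.75 = 152.75.

Surplus = 152.75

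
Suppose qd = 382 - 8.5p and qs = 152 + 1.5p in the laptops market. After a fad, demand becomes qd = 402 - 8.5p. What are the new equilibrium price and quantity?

Original equilibrium: p* = 23, q* = 186.5.
New equilibrium: 402 - 8.5p = 152 + 1.5p, so 250 = 10p and p' = 25; q' = 402 − 8.5(25) = 189.5.

p' = 25, q' = 189.5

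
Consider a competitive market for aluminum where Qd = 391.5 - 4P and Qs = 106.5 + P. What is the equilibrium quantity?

Q* = 163.5

Set Qd = Qs: 391.5 - 4P = 106.5 + P.
285 = 5P, so P* = 57.
Q* = 391.5 − 4(57) = 163.5.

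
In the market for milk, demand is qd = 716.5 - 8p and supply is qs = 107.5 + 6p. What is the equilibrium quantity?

Set qd = qs: 716.5 - 8p = 107.5 + 6p.
609 = 14p, so p* = 43.5.
q* = 716.5 − 8(43.5) = 368.5.

q* = 368.5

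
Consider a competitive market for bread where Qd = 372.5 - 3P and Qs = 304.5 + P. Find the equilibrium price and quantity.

P* = 17, Q* = 321.5

Set Qd = Qs: 372.5 - 3P = 304.5 + P.
68 = 4P, so P* = 17.
Q* = 372.5 − 3(17) = 321.5.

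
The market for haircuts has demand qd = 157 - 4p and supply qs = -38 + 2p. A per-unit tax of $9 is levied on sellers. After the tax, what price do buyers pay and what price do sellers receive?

Pre-tax equilibrium: p* = 32.5, q* = 27.
Tax on sellers shifts supply to qs = -38 + 2(p − 9) = -56 + 2p.
157 - 4p = -56 + 2p gives buyer price pb = 35.5; sellers receive ps = 35.5 − 9 = 26.5.
New quantity: q = 157 − 4(35.5) = 15.

Buyers pay $35.5, sellers receive $26.5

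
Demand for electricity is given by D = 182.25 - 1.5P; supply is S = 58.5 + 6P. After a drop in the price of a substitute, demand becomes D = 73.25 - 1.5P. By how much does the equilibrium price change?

Original equilibrium: P* = 16.5, Q* = 157.5.
New equilibrium: 73.25 - 1.5P = 58.5 + 6P, so 14.75 = 7.5P and P' = 59/30; Q' = 73.25 − 1.5(59/30) = 70.3.
Change in price: 59/30 − 16.5 = -218/15.

ΔP = -218/15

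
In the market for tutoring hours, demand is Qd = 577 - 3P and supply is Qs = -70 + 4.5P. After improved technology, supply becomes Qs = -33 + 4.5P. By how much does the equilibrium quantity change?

Original equilibrium: P* = 1294/15, Q* = 318.2.
New equilibrium: 577 - 3P = -33 + 4.5P, so 610 = 7.5P and P' = 244/3; Q' = 577 − 3(244/3) = 333.
Change in quantity: 333 − 318.2 = 14.8.

ΔQ = 14.8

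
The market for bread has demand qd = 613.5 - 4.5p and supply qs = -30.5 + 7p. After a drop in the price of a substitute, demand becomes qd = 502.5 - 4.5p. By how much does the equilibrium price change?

Δp = -222/23

Original equilibrium: p* = 56, q* = 361.5.
New equilibrium: 502.5 - 4.5p = -30.5 + 7p, so 533 = 11.5p and p' = 1066/23; q' = 502.5 − 4.5(1066/23) = 13521/46.
Change in price: 1066/23 − 56 = -222/23.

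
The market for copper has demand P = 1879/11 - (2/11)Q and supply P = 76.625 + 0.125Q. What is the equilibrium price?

Set the two price expressions equal: 1879/11 - (2/11)Q = 76.625 + 0.125Q.
8289/88 = (27/88)Q, so Q* = 307.
P* = 1879/11 − (2/11)(307) = 115.

P* = 115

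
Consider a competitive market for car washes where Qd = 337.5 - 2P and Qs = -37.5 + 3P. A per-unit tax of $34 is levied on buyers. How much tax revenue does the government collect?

Pre-tax equilibrium: P* = 75, Q* = 187.5.
Tax on buyers shifts demand to Qd = 337.5 − 2(P + 34) = 269.5 - 2P.
269.5 - 2P = -37.5 + 3P gives seller price Ps = 61.4; buyers pay Pb = 61.4 + 34 = 95.4.
New quantity: Q = 337.5 − 2(95.4) = 146.7.
Revenue = 34 × 146.7 = 4987.8.

Tax revenue = 4987.8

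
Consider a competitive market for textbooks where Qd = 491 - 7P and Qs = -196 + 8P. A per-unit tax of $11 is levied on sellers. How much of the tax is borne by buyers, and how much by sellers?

Buyers bear 88/15, sellers bear 77/15

Pre-tax equilibrium: P* = 45.8, Q* = 170.4.
Tax on sellers shifts supply to Qs = -196 + 8(P − 11) = -284 + 8P.
491 - 7P = -284 + 8P gives buyer price Pb = 155/3; sellers receive Ps = 155/3 − 11 = 122/3.
New quantity: Q = 491 − 7(155/3) = 388/3.
Buyer burden = 155/3 − 45.8 = 88/15; seller burden = 45.8 − 122/3 = 77/15.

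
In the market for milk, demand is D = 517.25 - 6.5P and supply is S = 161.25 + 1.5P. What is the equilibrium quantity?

Set D = S: 517.25 - 6.5P = 161.25 + 1.5P.
356 = 8P, so P* = 44.5.
Q* = 517.25 − 6.5(44.5) = 228.

Q* = 228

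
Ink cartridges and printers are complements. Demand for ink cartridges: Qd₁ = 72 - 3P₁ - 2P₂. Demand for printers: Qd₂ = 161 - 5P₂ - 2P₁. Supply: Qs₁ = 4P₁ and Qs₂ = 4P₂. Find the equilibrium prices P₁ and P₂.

Market 1: 72 - 3P₁ - 2P₂ = 4P₁ → 7P₁ + 2P₂ = 72.
Market 2: 9P₂ + 2P₁ = 161.
Eliminating P₂: 9×(1) − 2×(2) gives 59P₁ = 326, so P₁ = 326/59.
Back-substitute into (2): P₂ = (161 − 2×326/59) / 9 = 983/59.

P₁ = 326/59, P₂ = 983/59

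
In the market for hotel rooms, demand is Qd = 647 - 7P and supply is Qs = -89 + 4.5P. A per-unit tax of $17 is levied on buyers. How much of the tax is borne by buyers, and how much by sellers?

Pre-tax equilibrium: P* = 64, Q* = 199.
Tax on buyers shifts demand to Qd = 647 − 7(P + 17) = 528 - 7P.
528 - 7P = -89 + 4.5P gives seller price Ps = 1234/23; buyers pay Pb = 1234/23 + 17 = 1625/23.
New quantity: Q = 647 − 7(1625/23) = 3506/23.
Buyer burden = 1625/23 − 64 = 153/23; seller burden = 64 − 1234/23 = 238/23.

Buyers bear 153/23, sellers bear 238/23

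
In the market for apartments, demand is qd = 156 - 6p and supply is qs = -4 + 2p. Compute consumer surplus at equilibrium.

Consumer surplus = 108

Equilibrium: 156 - 6p = -4 + 2p gives p* = 20, q* = 36.
Demand choke price (qd = 0): p = 26.
CS = ½(26 − 20)(36) = 108.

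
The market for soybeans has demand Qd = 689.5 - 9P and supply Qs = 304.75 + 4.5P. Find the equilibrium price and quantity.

P* = 28.5, Q* = 433

Set Qd = Qs: 689.5 - 9P = 304.75 + 4.5P.
384.75 = 13.5P, so P* = 28.5.
Q* = 689.5 − 9(28.5) = 433.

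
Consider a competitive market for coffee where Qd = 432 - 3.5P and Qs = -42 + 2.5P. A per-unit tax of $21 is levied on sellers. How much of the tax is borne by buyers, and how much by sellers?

Buyers bear $8.75, sellers bear $12.25

Pre-tax equilibrium: P* = 79, Q* = 155.5.
Tax on sellers shifts supply to Qs = -42 + 2.5(P − 21) = -94.5 + 2.5P.
432 - 3.5P = -94.5 + 2.5P gives buyer price Pb = 87.75; sellers receive Ps = 87.75 − 21 = 66.75.
New quantity: Q = 432 − 3.5(87.75) = 124.875.
Buyer burden = 87.75 − 79 = 8.75; seller burden = 79 − 66.75 = 12.25.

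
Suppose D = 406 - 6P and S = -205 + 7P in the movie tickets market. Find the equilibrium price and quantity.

Set D = S: 406 - 6P = -205 + 7P.
611 = 13P, so P* = 47.
Q* = 406 − 6(47) = 124.

P* = 47, Q* = 124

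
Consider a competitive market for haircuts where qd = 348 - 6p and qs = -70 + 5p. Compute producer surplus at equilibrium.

Producer surplus = 1440

Equilibrium: 348 - 6p = -70 + 5p gives p* = 38, q* = 120.
Supply starts at p = 14 (where qs = 0).
PS = ½(38 − 14)(120) = 1440.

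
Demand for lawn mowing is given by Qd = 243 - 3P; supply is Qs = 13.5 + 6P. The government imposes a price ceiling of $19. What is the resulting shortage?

Shortage = 58.5

Equilibrium price would be P* = 25.5, so the ceiling at 19 binds.
At P = 19: Qd = 243 − 3(19) = 186, Qs = 13.5 + 6(19) = 127.5.
Shortage = 186 − 127.5 = 58.5.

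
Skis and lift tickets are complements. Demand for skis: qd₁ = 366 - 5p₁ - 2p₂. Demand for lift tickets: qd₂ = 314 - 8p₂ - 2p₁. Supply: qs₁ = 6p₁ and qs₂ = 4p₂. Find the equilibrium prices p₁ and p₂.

p₁ = 29.40625, p₂ = 21.265625

Market 1: 366 - 5p₁ - 2p₂ = 6p₁ → 11p₁ + 2p₂ = 366.
Market 2: 12p₂ + 2p₁ = 314.
Eliminating p₂: 12×(1) − 2×(2) gives 128p₁ = 3764, so p₁ = 29.40625.
Back-substitute into (2): p₂ = (314 − 2×29.40625) / 12 = 21.265625.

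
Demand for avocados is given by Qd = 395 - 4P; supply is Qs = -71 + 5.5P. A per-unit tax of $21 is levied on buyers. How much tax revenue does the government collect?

Tax revenue = 59913/19

Pre-tax equilibrium: P* = 932/19, Q* = 3777/19.
Tax on buyers shifts demand to Qd = 395 − 4(P + 21) = 311 - 4P.
311 - 4P = -71 + 5.5P gives seller price Ps = 764/19; buyers pay Pb = 764/19 + 21 = 1163/19.
New quantity: Q = 395 − 4(1163/19) = 2853/19.
Revenue = 21 × 2853/19 = 59913/19.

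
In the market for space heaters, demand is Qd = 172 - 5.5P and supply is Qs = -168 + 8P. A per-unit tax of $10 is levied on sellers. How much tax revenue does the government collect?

Tax revenue = 80/9

Pre-tax equilibrium: P* = 680/27, Q* = 904/27.
Tax on sellers shifts supply to Qs = -168 + 8(P − 10) = -248 + 8P.
172 - 5.5P = -248 + 8P gives buyer price Pb = 280/9; sellers receive Ps = 280/9 − 10 = 190/9.
New quantity: Q = 172 − 5.5(280/9) = 8/9.
Revenue = 10 × 8/9 = 80/9.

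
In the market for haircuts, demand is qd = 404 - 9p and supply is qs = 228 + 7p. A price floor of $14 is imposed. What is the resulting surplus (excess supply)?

Equilibrium price would be p* = 11, so the floor at 14 binds.
At p = 14: qd = 278, qs = 326.
Surplus = 326 − 278 = 48.

Surplus = 48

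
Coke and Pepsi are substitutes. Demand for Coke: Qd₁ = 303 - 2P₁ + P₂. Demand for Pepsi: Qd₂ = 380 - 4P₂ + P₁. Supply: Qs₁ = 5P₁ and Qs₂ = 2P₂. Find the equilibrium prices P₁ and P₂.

P₁ = 2198/41, P₂ = 2963/41

Market 1: 303 - 2P₁ + P₂ = 5P₁ → 7P₁ - P₂ = 303.
Market 2: 6P₂ - P₁ = 380.
Eliminating P₂: 6×(1) + 1×(2) gives 41P₁ = 2198, so P₁ = 2198/41.
Back-substitute into (2): P₂ = (380 + 1×2198/41) / 6 = 2963/41.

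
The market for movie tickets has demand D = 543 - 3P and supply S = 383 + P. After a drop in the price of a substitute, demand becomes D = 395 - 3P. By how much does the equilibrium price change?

Original equilibrium: P* = 40, Q* = 423.
New equilibrium: 395 - 3P = 383 + P, so 12 = 4P and P' = 3; Q' = 395 − 3(3) = 386.
Change in price: 3 − 40 = -37.

ΔP = -37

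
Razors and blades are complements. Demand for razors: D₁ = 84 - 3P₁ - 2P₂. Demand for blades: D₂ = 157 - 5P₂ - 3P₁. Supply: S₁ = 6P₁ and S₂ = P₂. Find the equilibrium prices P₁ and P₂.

P₁ = 95/24, P₂ = 24.1875

Market 1: 84 - 3P₁ - 2P₂ = 6P₁ → 9P₁ + 2P₂ = 84.
Market 2: 6P₂ + 3P₁ = 157.
Eliminating P₂: 6×(1) − 2×(2) gives 48P₁ = 190, so P₁ = 95/24.
Back-substitute into (2): P₂ = (157 − 3×95/24) / 6 = 24.1875.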